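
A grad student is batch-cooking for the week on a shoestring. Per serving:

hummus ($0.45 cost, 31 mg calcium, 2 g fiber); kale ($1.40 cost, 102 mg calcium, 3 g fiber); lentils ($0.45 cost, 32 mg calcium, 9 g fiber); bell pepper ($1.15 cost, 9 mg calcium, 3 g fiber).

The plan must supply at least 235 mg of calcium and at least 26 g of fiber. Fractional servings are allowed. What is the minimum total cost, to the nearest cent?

At the optimum either one food covers both requirements or two foods hit both targets exactly; no other combination can be cheaper.
hummus only: max(235/31, 26/2) = 13 servings → $5.85.
kale only: max(235/102, 26/3) = 8.667 servings → $12.13.
lentils only: max(235/32, 26/9) = 7.344 servings → $3.30.
bell pepper only: max(235/9, 26/3) = 26.11 servings → $30.03.
hummus + kale: intersection lies outside the first quadrant.
hummus + lentils with both tight: 5.967 servings and 1.563 servings → $3.39.
hummus + bell pepper with both tight: 6.28 servings and 4.48 servings → $7.98.
kale + lentils with both tight: 1.561 servings and 2.369 servings → $3.25.
kale + bell pepper with both tight: 1.688 servings and 6.978 servings → $10.39.
lentils + bell pepper: the both-tight solution has a negative serving — not a feasible corner.
So the least-cost plan costs $3.25.

$3.25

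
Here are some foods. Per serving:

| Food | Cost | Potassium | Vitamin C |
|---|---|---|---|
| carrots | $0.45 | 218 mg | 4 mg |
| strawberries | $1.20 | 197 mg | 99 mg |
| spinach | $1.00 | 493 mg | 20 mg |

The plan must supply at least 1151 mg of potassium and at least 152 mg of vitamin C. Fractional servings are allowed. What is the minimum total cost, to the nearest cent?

carrots only: max(1151/218, 152/4) = 38 servings → $17.10.
strawberries only: max(1151/197, 152/99) = 5.843 servings → $7.01.
spinach only: max(1151/493, 152/20) = 7.6 servings → $7.60.
carrots + strawberries with both tight: 4.04 servings and 1.372 servings → $3.46.
carrots + spinach: intersection lies outside the first quadrant.
strawberries + spinach with both tight: 1.157 servings and 1.872 servings → $3.26.
So the least-cost plan costs $3.26.

$3.26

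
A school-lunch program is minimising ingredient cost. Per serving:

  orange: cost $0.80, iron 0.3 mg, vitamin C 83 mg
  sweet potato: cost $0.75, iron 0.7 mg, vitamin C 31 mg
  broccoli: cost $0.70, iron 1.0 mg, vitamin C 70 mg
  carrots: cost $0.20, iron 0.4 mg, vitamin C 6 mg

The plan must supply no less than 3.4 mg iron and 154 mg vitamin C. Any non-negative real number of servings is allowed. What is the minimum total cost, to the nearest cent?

Minimising a linear cost over {iron ≥ 3.4, vitamin C ≥ 154, servings ≥ 0} — the optimum is at a vertex, using one or two foods.
orange only: max(3.4/0.3, 154/83) = 11.33 servings → $9.07.
sweet potato only: max(3.4/0.7, 154/31) = 4.968 servings → $3.73.
broccoli only: max(3.4/1.0, 154/70) = 3.4 servings → $2.38.
carrots only: max(3.4/0.4, 154/6) = 25.67 servings → $5.13.
orange + sweet potato with both tight: 0.04918 servings and 4.836 servings → $3.67.
orange + broccoli with both targets exact would need a negative amount; discard.
orange + carrots with both tight: 1.312 servings and 7.516 servings → $2.55.
sweet potato + broccoli with both tight: 4.667 servings and 0.1333 servings → $3.59.
sweet potato + carrots: intersection lies outside the first quadrant.
broccoli + carrots with both tight: 1.873 servings and 3.818 servings → $2.07.
Cheapest feasible corner: $2.07.

$2.07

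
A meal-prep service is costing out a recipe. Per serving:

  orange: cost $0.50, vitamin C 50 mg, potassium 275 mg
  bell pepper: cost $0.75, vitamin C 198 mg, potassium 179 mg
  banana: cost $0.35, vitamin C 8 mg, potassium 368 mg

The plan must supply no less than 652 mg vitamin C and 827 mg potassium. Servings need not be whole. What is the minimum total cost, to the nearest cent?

Compare the cost at each extreme point of the feasible region.
orange only: max(652/50, 827/275) = 13.04 servings → $6.52.
bell pepper only: max(652/198, 827/179) = 4.62 servings → $3.47.
banana only: max(652/8, 827/368) = 81.5 servings → $28.52.
orange + bell pepper with both tight: 1.034 servings and 3.032 servings → $2.79.
orange + banana: intersection lies outside the first quadrant.
bell pepper + banana with both tight: 3.266 servings and 0.6585 servings → $2.68.
So the least-cost plan costs $2.68.

$2.68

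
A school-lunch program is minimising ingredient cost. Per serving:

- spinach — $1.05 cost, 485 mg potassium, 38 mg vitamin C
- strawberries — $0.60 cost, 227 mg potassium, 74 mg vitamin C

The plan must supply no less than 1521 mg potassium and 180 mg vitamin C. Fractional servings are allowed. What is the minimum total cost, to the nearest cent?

spinach only: max(1521/485, 180/38) = 4.737 servings → $4.97.
strawberries only: max(1521/227, 180/74) = 6.7 servings → $4.02.
spinach + strawberries with both tight: 2.63 servings and 1.082 servings → $3.41.
So the least-cost plan costs $3.41.

$3.41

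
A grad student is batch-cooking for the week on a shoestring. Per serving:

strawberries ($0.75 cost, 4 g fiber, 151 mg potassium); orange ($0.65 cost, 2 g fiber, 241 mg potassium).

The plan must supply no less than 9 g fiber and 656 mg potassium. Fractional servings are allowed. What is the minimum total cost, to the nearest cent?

$2.21

Check every corner: each single food scaled to meet both minima, and each pair solved so both constraints bind.
strawberries only: max(9/4, 656/151) = 4.344 servings → $3.26.
orange only: max(9/2, 656/241) = 4.5 servings → $2.92.
strawberries + orange with both tight: 1.295 servings and 1.911 servings → $2.21.
So the least-cost plan costs $2.21.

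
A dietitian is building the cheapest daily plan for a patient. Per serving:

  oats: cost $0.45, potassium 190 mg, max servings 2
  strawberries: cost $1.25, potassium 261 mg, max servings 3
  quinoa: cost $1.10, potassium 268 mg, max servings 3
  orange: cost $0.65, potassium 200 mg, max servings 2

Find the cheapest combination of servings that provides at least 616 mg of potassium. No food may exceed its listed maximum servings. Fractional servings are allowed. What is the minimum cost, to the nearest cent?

$1.67

Cost per mg of potassium: oats $0.0024, orange $0.0032, quinoa $0.0041, strawberries $0.0048.
Take 2 servings of oats: +380.0 mg potassium for $0.90 (total $0.90, still need 236.0 mg).
Take 1.18 servings of orange: +236.0 mg potassium for $0.77 (total $1.67, still need 0.0 mg).
Filling from the cheapest source first is optimal under one linear minimum: $1.67.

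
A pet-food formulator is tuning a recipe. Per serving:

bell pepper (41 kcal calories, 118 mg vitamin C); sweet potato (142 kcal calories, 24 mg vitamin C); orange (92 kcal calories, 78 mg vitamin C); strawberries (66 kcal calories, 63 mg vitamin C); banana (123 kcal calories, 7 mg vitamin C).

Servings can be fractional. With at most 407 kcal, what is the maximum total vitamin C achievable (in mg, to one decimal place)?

1171.4 mg

Vitamin C per kcal: bell pepper 2.878, strawberries 0.9545, orange 0.8478, sweet potato 0.169, banana 0.05691.
With no serving limits, spend the whole calories allowance on bell pepper: 407 kcal / 41 kcal × 118 mg = 1171.4 mg.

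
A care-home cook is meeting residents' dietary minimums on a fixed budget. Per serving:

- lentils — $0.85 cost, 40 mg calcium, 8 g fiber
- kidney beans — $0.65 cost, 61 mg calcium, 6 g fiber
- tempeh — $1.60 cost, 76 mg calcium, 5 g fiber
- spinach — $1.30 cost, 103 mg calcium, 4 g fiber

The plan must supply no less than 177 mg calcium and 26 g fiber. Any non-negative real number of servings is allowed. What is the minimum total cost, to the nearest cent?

$2.78

An LP optimum is at a vertex; with two nutrient constraints at most two foods are used. Check each candidate.
lentils only: max(177/40, 26/8) = 4.425 servings → $3.76.
kidney beans only: max(177/61, 26/6) = 4.333 servings → $2.82.
tempeh only: max(177/76, 26/5) = 5.2 servings → $8.32.
spinach only: max(177/103, 26/4) = 6.5 servings → $8.45.
lentils + kidney beans with both tight: 2.113 servings and 1.516 servings → $2.78.
lentils + tempeh with both tight: 2.674 servings and 0.9216 servings → $3.75.
lentils + spinach with both tight: 2.967 servings and 0.5663 servings → $3.26.
kidney beans + tempeh with both targets exact would need a negative amount; discard.
kidney beans + spinach with both targets exact would need a negative amount; discard.
tempeh + spinach: the both-tight solution has a negative serving — not a feasible corner.
The minimum over all feasible corners is $2.78.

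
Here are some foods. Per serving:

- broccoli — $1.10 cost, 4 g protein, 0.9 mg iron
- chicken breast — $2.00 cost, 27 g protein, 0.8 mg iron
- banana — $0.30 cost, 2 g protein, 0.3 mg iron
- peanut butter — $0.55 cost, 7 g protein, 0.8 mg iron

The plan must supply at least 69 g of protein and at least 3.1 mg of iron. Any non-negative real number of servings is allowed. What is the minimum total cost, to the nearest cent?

broccoli only: max(69/4, 3.1/0.9) = 17.25 servings → $18.98.
chicken breast only: max(69/27, 3.1/0.8) = 3.875 servings → $7.75.
banana only: max(69/2, 3.1/0.3) = 34.5 servings → $10.35.
peanut butter only: max(69/7, 3.1/0.8) = 9.857 servings → $5.42.
broccoli + chicken breast with both tight: 1.351 servings and 2.355 servings → $6.20.
broccoli + banana: the both-tight solution has a negative serving — not a feasible corner.
broccoli + peanut butter: the both-tight solution has a negative serving — not a feasible corner.
chicken breast + banana with both tight: 2.231 servings and 4.385 servings → $5.78.
chicken breast + peanut butter with both tight: 2.094 servings and 1.781 servings → $5.17.
banana + peanut butter: intersection lies outside the first quadrant.
The minimum over all feasible corners is $5.17.

$5.17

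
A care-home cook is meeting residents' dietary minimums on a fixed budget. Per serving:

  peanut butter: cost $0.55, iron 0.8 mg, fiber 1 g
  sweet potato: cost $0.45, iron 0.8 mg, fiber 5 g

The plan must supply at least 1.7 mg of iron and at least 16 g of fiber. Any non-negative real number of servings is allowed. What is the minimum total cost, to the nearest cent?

$1.44

An LP optimum is at a vertex; with two nutrient constraints at most two foods are used. Check each candidate.
peanut butter only: max(1.7/0.8, 16/1) = 16 servings → $8.80.
sweet potato only: max(1.7/0.8, 16/5) = 3.2 servings → $1.44.
peanut butter + sweet potato with both targets exact would need a negative amount; discard.
Cheapest feasible corner: $1.44.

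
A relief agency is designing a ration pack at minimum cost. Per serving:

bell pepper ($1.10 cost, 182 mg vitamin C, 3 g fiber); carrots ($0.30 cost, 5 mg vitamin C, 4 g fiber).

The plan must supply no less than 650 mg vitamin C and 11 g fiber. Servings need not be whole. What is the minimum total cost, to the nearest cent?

A basic optimal solution has at most two foods positive. Try each food alone and each pair with both targets met exactly.
bell pepper only: max(650/182, 11/3) = 3.667 servings → $4.03.
carrots only: max(650/5, 11/4) = 130 servings → $39.00.
bell pepper + carrots with both tight: 3.569 servings and 0.07293 servings → $3.95.
Cheapest feasible corner: $3.95.

$3.95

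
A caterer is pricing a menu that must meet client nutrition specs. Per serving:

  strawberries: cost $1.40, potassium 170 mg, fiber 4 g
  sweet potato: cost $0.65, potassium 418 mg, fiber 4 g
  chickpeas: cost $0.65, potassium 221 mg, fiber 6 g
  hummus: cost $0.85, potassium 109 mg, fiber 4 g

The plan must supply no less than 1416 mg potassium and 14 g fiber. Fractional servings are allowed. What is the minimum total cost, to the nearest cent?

With two linear requirements the optimum uses one or two foods; enumerate the corners.
strawberries only: max(1416/170, 14/4) = 8.329 servings → $11.66.
sweet potato only: max(1416/418, 14/4) = 3.5 servings → $2.27.
chickpeas only: max(1416/221, 14/6) = 6.407 servings → $4.16.
hummus only: max(1416/109, 14/4) = 12.99 servings → $11.04.
strawberries + sweet potato with both tight: 0.1895 servings and 3.31 servings → $2.42.
strawberries + chickpeas: intersection lies outside the first quadrant.
strawberries + hummus with both targets exact would need a negative amount; discard.
sweet potato + chickpeas with both tight: 3.326 servings and 0.1158 servings → $2.24.
sweet potato + hummus with both tight: 3.348 servings and 0.1521 servings → $2.31.
chickpeas + hummus: intersection lies outside the first quadrant.
Cheapest feasible corner: $2.24.

$2.24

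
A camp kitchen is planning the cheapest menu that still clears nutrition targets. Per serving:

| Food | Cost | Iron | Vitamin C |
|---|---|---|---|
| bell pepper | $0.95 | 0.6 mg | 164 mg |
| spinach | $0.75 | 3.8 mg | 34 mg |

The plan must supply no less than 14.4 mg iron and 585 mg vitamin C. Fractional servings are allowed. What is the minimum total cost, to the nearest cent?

This is a tiny linear program; its minimum lies at a vertex of the feasible set. List the vertices and price them.
bell pepper only: max(14.4/0.6, 585/164) = 24 servings → $22.80.
spinach only: max(14.4/3.8, 585/34) = 17.21 servings → $12.90.
bell pepper + spinach with both tight: 2.876 servings and 3.335 servings → $5.23.
The minimum over all feasible corners is $5.23.

$5.23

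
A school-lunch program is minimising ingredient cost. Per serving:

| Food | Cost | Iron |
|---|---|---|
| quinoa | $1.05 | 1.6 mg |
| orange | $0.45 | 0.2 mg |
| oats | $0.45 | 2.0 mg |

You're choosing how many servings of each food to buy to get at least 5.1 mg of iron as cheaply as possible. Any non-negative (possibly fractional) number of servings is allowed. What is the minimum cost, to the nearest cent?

$1.15

Cost per mg of iron: oats $0.2250, quinoa $0.6562, orange $2.2500.
With no serving limits, use only oats: 5.1 mg / 2.0 mg = 2.55 servings × $0.45 = $1.15.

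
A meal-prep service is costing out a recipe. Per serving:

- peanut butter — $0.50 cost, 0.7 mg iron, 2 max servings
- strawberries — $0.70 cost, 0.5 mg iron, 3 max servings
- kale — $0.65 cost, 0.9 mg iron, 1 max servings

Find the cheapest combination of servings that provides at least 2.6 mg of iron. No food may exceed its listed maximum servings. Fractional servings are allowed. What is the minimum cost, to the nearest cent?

Cost per mg of iron: peanut butter $0.7143, kale $0.7222, strawberries $1.4000.
Take 2 servings of peanut butter: +1.4 mg iron for $1.00 (total $1.00, still need 1.2 mg).
Take 1 serving of kale: +0.9 mg iron for $0.65 (total $1.65, still need 0.3 mg).
Take 0.6 servings of strawberries: +0.3 mg iron for $0.42 (total $2.07, still need 0.0 mg).
Filling from the cheapest source first is optimal under one linear minimum: $2.07.

$2.07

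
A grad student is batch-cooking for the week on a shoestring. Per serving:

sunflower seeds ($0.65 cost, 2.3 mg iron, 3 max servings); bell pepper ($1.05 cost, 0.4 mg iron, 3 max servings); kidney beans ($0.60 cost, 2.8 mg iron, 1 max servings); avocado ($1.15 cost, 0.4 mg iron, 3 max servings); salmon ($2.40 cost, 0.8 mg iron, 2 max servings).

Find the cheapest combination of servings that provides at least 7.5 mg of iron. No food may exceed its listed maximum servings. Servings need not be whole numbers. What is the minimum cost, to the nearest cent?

$1.93

Cost per mg of iron: kidney beans $0.2143, sunflower seeds $0.2826, bell pepper $2.6250, avocado $2.8750, salmon $3.0000.
Take 1 serving of kidney beans: +2.8 mg iron for $0.60 (total $0.60, still need 4.7 mg).
Take 2.043 servings of sunflower seeds: +4.7 mg iron for $1.33 (total $1.93, still need 0.0 mg).
Greedy by cheapest-per-mg is optimal for a single linear constraint, so the minimum cost is $1.93.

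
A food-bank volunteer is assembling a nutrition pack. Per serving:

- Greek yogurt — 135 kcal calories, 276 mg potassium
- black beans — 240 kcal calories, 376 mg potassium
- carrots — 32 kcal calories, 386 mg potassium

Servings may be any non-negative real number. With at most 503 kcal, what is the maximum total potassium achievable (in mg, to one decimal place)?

Potassium per kcal: carrots 12.06, Greek yogurt 2.044, black beans 1.567.
With no serving limits, spend the whole calories allowance on carrots: 503 kcal / 32 kcal × 386 mg = 6067.4 mg.

6067.4 mg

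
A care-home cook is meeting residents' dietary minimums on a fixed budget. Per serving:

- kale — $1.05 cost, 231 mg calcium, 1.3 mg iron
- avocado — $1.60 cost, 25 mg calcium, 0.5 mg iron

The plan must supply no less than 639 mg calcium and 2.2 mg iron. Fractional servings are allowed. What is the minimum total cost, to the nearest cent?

A basic optimal solution has at most two foods positive. Try each food alone and each pair with both targets met exactly.
kale only: max(639/231, 2.2/1.3) = 2.766 servings → $2.90.
avocado only: max(639/25, 2.2/0.5) = 25.56 servings → $40.90.
kale + avocado: intersection lies outside the first quadrant.
So the least-cost plan costs $2.90.

$2.90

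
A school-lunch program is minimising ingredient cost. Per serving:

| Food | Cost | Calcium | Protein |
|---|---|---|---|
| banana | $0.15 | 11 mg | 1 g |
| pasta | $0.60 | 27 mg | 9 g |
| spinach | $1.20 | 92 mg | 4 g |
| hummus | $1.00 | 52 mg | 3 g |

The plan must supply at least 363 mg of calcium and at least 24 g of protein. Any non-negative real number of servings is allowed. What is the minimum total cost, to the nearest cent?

Check every corner: each single food scaled to meet both minima, and each pair solved so both constraints bind.
banana only: max(363/11, 24/1) = 33 servings → $4.95.
pasta only: max(363/27, 24/9) = 13.44 servings → $8.07.
spinach only: max(363/92, 24/4) = 6 servings → $7.20.
hummus only: max(363/52, 24/3) = 8 servings → $8.00.
banana + pasta: intersection lies outside the first quadrant.
banana + spinach with both tight: 15.75 servings and 2.062 servings → $4.84.
banana + hummus with both tight: 8.368 servings and 5.211 servings → $6.47.
pasta + spinach with both tight: 1.05 servings and 3.638 servings → $5.00.
pasta + hummus with both tight: 0.4109 servings and 6.767 servings → $7.01.
spinach + hummus with both targets exact would need a negative amount; discard.
Cheapest feasible corner: $4.84.

$4.84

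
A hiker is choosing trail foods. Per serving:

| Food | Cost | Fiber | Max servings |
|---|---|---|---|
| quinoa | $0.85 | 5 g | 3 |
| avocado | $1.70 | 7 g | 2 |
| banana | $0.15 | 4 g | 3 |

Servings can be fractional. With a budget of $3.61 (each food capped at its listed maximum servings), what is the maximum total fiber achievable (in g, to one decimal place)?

Fiber per dollar: banana 26.67, quinoa 5.882, avocado 4.118.
Take 3 servings of banana: spends $0.45, +12.0 g fiber (running total 12.0 g).
Take 3 servings of quinoa: spends $2.55, +15.0 g fiber (running total 27.0 g).
Take 0.3588 servings of avocado: spends $0.61, +2.5 g fiber (running total 29.5 g).
Filling greedily by fiber-per-dollar is optimal for one linear limit, giving 29.5 g.

29.5 g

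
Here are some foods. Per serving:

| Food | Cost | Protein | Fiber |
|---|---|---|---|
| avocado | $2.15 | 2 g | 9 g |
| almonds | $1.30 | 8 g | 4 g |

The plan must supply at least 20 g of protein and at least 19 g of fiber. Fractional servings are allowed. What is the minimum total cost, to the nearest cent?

avocado only: max(20/2, 19/9) = 10 servings → $21.50.
almonds only: max(20/8, 19/4) = 4.75 servings → $6.17.
avocado + almonds with both tight: 1.125 servings and 2.219 servings → $5.30.
Cheapest feasible corner: $5.30.

$5.30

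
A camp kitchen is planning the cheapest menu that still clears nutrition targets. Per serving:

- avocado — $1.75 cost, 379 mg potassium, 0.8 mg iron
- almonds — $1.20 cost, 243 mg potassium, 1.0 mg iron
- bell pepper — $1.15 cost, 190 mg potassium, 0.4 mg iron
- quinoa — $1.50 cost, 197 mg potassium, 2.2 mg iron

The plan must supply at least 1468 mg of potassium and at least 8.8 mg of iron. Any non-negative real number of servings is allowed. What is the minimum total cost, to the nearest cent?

$8.30

For a min-cost LP with two ≥-constraints, a basic feasible solution has at most two positive variables.
avocado only: max(1468/379, 8.8/0.8) = 11 servings → $19.25.
almonds only: max(1468/243, 8.8/1.0) = 8.8 servings → $10.56.
bell pepper only: max(1468/190, 8.8/0.4) = 22 servings → $25.30.
quinoa only: max(1468/197, 8.8/2.2) = 7.452 servings → $11.18.
avocado + almonds: the both-tight solution has a negative serving — not a feasible corner.
avocado + bell pepper with both targets exact would need a negative amount; discard.
avocado + quinoa with both tight: 2.212 servings and 3.196 servings → $8.66.
almonds + bell pepper: intersection lies outside the first quadrant.
almonds + quinoa with both tight: 4.431 servings and 1.986 servings → $8.30.
bell pepper + quinoa with both tight: 4.41 servings and 3.198 servings → $9.87.
The minimum over all feasible corners is $8.30.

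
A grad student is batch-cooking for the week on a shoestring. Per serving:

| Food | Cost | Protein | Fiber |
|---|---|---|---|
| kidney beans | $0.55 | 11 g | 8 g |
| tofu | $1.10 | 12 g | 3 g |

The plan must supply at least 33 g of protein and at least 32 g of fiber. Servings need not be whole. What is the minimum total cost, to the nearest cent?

$2.20

Minimising a linear cost over {protein ≥ 33, fiber ≥ 32, servings ≥ 0} — the optimum is at a vertex, using one or two foods.
kidney beans only: max(33/11, 32/8) = 4 servings → $2.20.
tofu only: max(33/12, 32/3) = 10.67 servings → $11.73.
kidney beans + tofu with both targets exact would need a negative amount; discard.
So the least-cost plan costs $2.20.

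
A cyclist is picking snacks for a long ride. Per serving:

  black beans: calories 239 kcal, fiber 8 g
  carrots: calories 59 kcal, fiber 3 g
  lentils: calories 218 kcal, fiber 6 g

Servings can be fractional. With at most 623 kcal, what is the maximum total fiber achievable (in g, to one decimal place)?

Fiber per kcal: carrots 0.05085, black beans 0.03347, lentils 0.02752.
With no serving limits, spend the whole calories allowance on carrots: 623 kcal / 59 kcal × 3 g = 31.7 g.

31.7 g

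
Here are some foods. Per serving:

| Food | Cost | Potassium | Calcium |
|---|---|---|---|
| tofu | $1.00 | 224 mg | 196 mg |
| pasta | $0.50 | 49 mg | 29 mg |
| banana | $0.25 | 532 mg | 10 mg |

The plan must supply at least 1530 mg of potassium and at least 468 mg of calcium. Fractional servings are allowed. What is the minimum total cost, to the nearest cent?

Minimising a linear cost over {potassium ≥ 1530, calcium ≥ 468, servings ≥ 0} — the optimum is at a vertex, using one or two foods.
tofu only: max(1530/224, 468/196) = 6.83 servings → $6.83.
pasta only: max(1530/49, 468/29) = 31.22 servings → $15.61.
banana only: max(1530/532, 468/10) = 46.8 servings → $11.70.
tofu + pasta with both targets exact would need a negative amount; discard.
tofu + banana with both tight: 2.29 servings and 1.912 servings → $2.77.
pasta + banana with both tight: 15.64 servings and 1.435 servings → $8.18.
Cheapest feasible corner: $2.77.

$2.77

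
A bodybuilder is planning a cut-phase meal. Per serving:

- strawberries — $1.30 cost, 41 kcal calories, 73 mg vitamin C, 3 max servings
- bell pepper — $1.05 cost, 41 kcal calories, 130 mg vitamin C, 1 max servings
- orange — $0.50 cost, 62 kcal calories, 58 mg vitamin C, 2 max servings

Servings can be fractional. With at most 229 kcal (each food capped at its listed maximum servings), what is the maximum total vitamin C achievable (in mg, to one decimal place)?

Vitamin C per kcal: bell pepper 3.171, strawberries 1.78, orange 0.9355.
Take 1 serving of bell pepper: uses 41 kcal, +130.0 mg vitamin C (running total 130.0 mg).
Take 3 servings of strawberries: uses 123 kcal, +219.0 mg vitamin C (running total 349.0 mg).
Take 1.048 servings of orange: uses 65 kcal, +60.8 mg vitamin C (running total 409.8 mg).
Filling greedily by vitamin C-per-kcal is optimal for one linear limit, giving 409.8 mg.

409.8 mg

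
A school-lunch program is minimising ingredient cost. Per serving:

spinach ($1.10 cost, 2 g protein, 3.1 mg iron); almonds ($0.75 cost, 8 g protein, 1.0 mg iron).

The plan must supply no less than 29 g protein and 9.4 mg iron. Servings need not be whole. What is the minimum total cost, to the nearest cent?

For a min-cost LP with two ≥-constraints, a basic feasible solution has at most two positive variables.
spinach only: max(29/2, 9.4/3.1) = 14.5 servings → $15.95.
almonds only: max(29/8, 9.4/1.0) = 9.4 servings → $7.05.
spinach + almonds with both tight: 2.026 servings and 3.118 servings → $4.57.
So the least-cost plan costs $4.57.

$4.57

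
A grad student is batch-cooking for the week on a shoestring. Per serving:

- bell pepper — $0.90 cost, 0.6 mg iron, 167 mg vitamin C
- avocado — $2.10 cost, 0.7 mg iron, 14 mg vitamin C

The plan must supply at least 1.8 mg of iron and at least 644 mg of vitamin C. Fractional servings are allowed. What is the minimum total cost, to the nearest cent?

$3.47

An LP optimum is at a vertex; with two nutrient constraints at most two foods are used. Check each candidate.
bell pepper only: max(1.8/0.6, 644/167) = 3.856 servings → $3.47.
avocado only: max(1.8/0.7, 644/14) = 46 servings → $96.60.
bell pepper + avocado: the both-tight solution has a negative serving — not a feasible corner.
So the least-cost plan costs $3.47.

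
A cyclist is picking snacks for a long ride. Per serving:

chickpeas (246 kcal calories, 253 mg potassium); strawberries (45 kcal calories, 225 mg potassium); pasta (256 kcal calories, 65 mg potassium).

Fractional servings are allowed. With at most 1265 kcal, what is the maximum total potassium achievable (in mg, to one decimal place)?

Potassium per kcal: strawberries 5, chickpeas 1.028, pasta 0.2539.
With no serving limits, spend the whole calories allowance on strawberries: 1265 kcal / 45 kcal × 225 mg = 6325.0 mg.

6325.0 mg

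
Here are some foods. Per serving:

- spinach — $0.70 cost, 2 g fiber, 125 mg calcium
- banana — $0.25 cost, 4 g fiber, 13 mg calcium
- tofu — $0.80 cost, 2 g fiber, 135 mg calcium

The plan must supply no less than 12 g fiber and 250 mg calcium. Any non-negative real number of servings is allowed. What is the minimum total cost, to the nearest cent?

$1.77

A basic optimal solution has at most two foods positive. Try each food alone and each pair with both targets met exactly.
spinach only: max(12/2, 250/125) = 6 servings → $4.20.
banana only: max(12/4, 250/13) = 19.23 servings → $4.81.
tofu only: max(12/2, 250/135) = 6 servings → $4.80.
spinach + banana with both tight: 1.781 servings and 2.11 servings → $1.77.
spinach + tofu with both targets exact would need a negative amount; discard.
banana + tofu with both tight: 2.179 servings and 1.642 servings → $1.86.
So the least-cost plan costs $1.77.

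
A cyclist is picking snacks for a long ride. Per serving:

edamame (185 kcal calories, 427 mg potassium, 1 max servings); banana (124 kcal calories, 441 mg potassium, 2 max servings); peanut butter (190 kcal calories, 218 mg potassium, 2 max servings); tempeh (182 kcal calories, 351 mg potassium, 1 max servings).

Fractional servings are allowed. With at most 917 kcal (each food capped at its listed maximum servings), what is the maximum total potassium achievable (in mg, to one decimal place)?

2006.5 mg

Potassium per kcal: banana 3.556, edamame 2.308, tempeh 1.929, peanut butter 1.147.
Take 2 servings of banana: uses 248 kcal, +882.0 mg potassium (running total 882.0 mg).
Take 1 serving of edamame: uses 185 kcal, +427.0 mg potassium (running total 1309.0 mg).
Take 1 serving of tempeh: uses 182 kcal, +351.0 mg potassium (running total 1660.0 mg).
Take 1.589 servings of peanut butter: uses 302 kcal, +346.5 mg potassium (running total 2006.5 mg).
Filling greedily by potassium-per-kcal is optimal for one linear limit, giving 2006.5 mg.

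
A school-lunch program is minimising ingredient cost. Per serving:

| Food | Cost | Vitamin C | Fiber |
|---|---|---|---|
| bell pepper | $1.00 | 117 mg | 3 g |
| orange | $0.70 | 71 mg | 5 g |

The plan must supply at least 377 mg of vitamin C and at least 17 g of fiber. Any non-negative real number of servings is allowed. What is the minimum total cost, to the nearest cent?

$3.44

At the optimum either one food covers both requirements or two foods hit both targets exactly; no other combination can be cheaper.
bell pepper only: max(377/117, 17/3) = 5.667 servings → $5.67.
orange only: max(377/71, 17/5) = 5.31 servings → $3.72.
bell pepper + orange with both tight: 1.823 servings and 2.306 servings → $3.44.
The minimum over all feasible corners is $3.44.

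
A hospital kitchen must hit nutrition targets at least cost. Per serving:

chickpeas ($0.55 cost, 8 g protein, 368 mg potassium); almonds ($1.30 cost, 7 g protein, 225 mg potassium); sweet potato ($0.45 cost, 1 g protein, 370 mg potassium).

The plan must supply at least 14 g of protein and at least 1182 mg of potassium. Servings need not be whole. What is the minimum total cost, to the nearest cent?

An LP optimum is at a vertex; with two nutrient constraints at most two foods are used. Check each candidate.
chickpeas only: max(14/8, 1182/368) = 3.212 servings → $1.77.
almonds only: max(14/7, 1182/225) = 5.253 servings → $6.83.
sweet potato only: max(14/1, 1182/370) = 14 servings → $6.30.
chickpeas + almonds: the both-tight solution has a negative serving — not a feasible corner.
chickpeas + sweet potato with both tight: 1.542 servings and 1.66 servings → $1.60.
almonds + sweet potato with both tight: 1.69 servings and 2.167 servings → $3.17.
Cheapest feasible corner: $1.60.

$1.60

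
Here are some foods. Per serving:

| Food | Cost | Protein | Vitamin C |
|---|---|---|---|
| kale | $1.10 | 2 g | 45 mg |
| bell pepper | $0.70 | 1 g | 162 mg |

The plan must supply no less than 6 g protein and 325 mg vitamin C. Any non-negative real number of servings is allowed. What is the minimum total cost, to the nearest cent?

$3.50

Check every corner: each single food scaled to meet both minima, and each pair solved so both constraints bind.
kale only: max(6/2, 325/45) = 7.222 servings → $7.94.
bell pepper only: max(6/1, 325/162) = 6 servings → $4.20.
kale + bell pepper with both tight: 2.319 servings and 1.362 servings → $3.50.
The minimum over all feasible corners is $3.50.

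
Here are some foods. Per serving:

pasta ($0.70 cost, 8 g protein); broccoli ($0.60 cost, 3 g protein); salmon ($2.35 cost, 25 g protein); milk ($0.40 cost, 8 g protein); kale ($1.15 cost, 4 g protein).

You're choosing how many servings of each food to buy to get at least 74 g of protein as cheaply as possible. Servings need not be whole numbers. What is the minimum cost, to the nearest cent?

$3.70

Cost per g of protein: milk $0.0500, pasta $0.0875, salmon $0.0940, broccoli $0.2000, kale $0.2875.
With no serving limits, use only milk: 74 g / 8 g = 9.25 servings × $0.40 = $3.70.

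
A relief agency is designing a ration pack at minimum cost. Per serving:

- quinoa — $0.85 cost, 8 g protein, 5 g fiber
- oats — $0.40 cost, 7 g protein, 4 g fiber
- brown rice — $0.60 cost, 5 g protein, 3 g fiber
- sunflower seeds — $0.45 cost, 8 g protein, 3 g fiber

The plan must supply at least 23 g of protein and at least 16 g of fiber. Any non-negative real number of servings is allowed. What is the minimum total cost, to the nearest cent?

The cheapest plan sits at a corner of the feasible region — with two constraints it uses at most two foods.
quinoa only: max(23/8, 16/5) = 3.2 servings → $2.72.
oats only: max(23/7, 16/4) = 4 servings → $1.60.
brown rice only: max(23/5, 16/3) = 5.333 servings → $3.20.
sunflower seeds only: max(23/8, 16/3) = 5.333 servings → $2.40.
quinoa + oats: intersection lies outside the first quadrant.
quinoa + brown rice: intersection lies outside the first quadrant.
quinoa + sunflower seeds: intersection lies outside the first quadrant.
oats + brown rice: intersection lies outside the first quadrant.
oats + sunflower seeds: the both-tight solution has a negative serving — not a feasible corner.
brown rice + sunflower seeds: intersection lies outside the first quadrant.
So the least-cost plan costs $1.60.

$1.60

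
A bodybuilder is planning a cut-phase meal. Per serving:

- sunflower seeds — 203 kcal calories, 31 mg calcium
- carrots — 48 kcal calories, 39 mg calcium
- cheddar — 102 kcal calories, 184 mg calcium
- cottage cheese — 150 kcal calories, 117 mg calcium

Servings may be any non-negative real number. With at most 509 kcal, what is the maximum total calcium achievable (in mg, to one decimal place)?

Calcium per kcal: cheddar 1.804, carrots 0.8125, cottage cheese 0.78, sunflower seeds 0.1527.
With no serving limits, spend the whole calories allowance on cheddar: 509 kcal / 102 kcal × 184 mg = 918.2 mg.

918.2 mg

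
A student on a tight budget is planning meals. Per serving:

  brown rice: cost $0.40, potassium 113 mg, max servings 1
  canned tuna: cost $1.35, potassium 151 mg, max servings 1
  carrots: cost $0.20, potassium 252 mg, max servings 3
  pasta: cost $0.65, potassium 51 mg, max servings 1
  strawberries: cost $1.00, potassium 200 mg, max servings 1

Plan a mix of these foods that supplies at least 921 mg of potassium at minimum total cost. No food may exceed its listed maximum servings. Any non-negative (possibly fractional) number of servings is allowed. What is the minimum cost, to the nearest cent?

Cost per mg of potassium: carrots $0.0008, brown rice $0.0035, strawberries $0.0050, canned tuna $0.0089, pasta $0.0127.
Take 3 servings of carrots: +756.0 mg potassium for $0.60 (total $0.60, still need 165.0 mg).
Take 1 serving of brown rice: +113.0 mg potassium for $0.40 (total $1.00, still need 52.0 mg).
Take 0.26 servings of strawberries: +52.0 mg potassium for $0.26 (total $1.26, still need 0.0 mg).
Filling from the cheapest source first is optimal under one linear minimum: $1.26.

$1.26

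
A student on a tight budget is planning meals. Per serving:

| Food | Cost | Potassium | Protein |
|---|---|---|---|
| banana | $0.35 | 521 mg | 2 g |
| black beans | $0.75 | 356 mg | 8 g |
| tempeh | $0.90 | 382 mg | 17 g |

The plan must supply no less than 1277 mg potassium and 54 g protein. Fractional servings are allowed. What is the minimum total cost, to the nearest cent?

$2.89

An LP optimum is at a vertex; with two nutrient constraints at most two foods are used. Check each candidate.
banana only: max(1277/521, 54/2) = 27 servings → $9.45.
black beans only: max(1277/356, 54/8) = 6.75 servings → $5.06.
tempeh only: max(1277/382, 54/17) = 3.343 servings → $3.01.
banana + black beans with both targets exact would need a negative amount; discard.
banana + tempeh with both tight: 0.1336 servings and 3.161 servings → $2.89.
black beans + tempeh with both tight: 0.3608 servings and 3.007 servings → $2.98.
So the least-cost plan costs $2.89.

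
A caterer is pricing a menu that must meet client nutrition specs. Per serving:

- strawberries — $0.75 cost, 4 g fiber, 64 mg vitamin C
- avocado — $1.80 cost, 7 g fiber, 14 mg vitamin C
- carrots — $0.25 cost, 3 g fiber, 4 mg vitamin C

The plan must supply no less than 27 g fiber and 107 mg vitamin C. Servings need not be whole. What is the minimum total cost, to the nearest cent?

A basic optimal solution has at most two foods positive. Try each food alone and each pair with both targets met exactly.
strawberries only: max(27/4, 107/64) = 6.75 servings → $5.06.
avocado only: max(27/7, 107/14) = 7.643 servings → $13.76.
carrots only: max(27/3, 107/4) = 26.75 servings → $6.69.
strawberries + avocado with both tight: 0.9464 servings and 3.316 servings → $6.68.
strawberries + carrots with both tight: 1.21 servings and 7.386 servings → $2.75.
avocado + carrots: the both-tight solution has a negative serving — not a feasible corner.
Cheapest feasible corner: $2.75.

$2.75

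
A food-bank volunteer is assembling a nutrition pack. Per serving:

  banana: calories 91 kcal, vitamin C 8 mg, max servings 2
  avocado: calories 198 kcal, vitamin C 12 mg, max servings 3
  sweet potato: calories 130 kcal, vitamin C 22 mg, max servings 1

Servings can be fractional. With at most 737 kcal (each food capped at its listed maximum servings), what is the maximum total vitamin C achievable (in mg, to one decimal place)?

63.8 mg

Vitamin C per kcal: sweet potato 0.1692, banana 0.08791, avocado 0.06061.
Take 1 serving of sweet potato: uses 130 kcal, +22.0 mg vitamin C (running total 22.0 mg).
Take 2 servings of banana: uses 182 kcal, +16.0 mg vitamin C (running total 38.0 mg).
Take 2.146 servings of avocado: uses 425 kcal, +25.8 mg vitamin C (running total 63.8 mg).
Greedy by best ratio exhausts the calories allowance optimally: 63.8 mg.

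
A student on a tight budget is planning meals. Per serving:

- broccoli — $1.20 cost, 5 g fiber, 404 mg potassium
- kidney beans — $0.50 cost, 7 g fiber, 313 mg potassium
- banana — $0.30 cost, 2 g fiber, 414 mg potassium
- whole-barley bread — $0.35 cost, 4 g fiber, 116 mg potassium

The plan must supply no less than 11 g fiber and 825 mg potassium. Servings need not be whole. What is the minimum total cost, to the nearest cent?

$0.95

This is a tiny linear program; its minimum lies at a vertex of the feasible set. List the vertices and price them.
broccoli only: max(11/5, 825/404) = 2.2 servings → $2.64.
kidney beans only: max(11/7, 825/313) = 2.636 servings → $1.32.
banana only: max(11/2, 825/414) = 5.5 servings → $1.65.
whole-barley bread only: max(11/4, 825/116) = 7.112 servings → $2.49.
broccoli + kidney beans with both tight: 1.846 servings and 0.2526 servings → $2.34.
broccoli + banana: the both-tight solution has a negative serving — not a feasible corner.
broccoli + whole-barley bread with both tight: 1.954 servings and 0.3079 servings → $2.45.
kidney beans + banana with both tight: 1.278 servings and 1.026 servings → $0.95.
kidney beans + whole-barley bread: the both-tight solution has a negative serving — not a feasible corner.
banana + whole-barley bread with both tight: 1.421 servings and 2.039 servings → $1.14.
So the least-cost plan costs $0.95.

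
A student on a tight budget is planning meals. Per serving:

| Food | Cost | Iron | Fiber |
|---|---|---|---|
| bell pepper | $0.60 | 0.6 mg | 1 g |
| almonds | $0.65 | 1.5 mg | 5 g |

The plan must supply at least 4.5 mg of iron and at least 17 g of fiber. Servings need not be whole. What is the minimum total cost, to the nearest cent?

At the optimum either one food covers both requirements or two foods hit both targets exactly; no other combination can be cheaper.
bell pepper only: max(4.5/0.6, 17/1) = 17 servings → $10.20.
almonds only: max(4.5/1.5, 17/5) = 3.4 servings → $2.21.
bell pepper + almonds: the both-tight solution has a negative serving — not a feasible corner.
The minimum over all feasible corners is $2.21.

$2.21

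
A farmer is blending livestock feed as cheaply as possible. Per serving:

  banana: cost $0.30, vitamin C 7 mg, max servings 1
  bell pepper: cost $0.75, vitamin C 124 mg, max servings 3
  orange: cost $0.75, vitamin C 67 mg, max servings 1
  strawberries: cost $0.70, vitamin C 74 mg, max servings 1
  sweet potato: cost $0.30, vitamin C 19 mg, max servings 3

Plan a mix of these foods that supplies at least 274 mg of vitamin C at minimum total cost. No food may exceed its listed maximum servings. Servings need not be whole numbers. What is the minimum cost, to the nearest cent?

$1.66

Cost per mg of vitamin C: bell pepper $0.0060, strawberries $0.0095, orange $0.0112, sweet potato $0.0158, banana $0.0429.
Take 2.21 servings of bell pepper: +274.0 mg vitamin C for $1.66 (total $1.66, still need 0.0 mg).
Filling from the cheapest source first is optimal under one linear minimum: $1.66.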